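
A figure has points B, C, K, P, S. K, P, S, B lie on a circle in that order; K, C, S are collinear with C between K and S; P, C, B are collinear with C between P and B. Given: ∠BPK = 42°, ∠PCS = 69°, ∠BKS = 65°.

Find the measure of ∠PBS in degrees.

1. ∠BSK = 42°  [same arc KB]
2. ∠BCK = 69°  [vertical angles at C]
3. ∠BCS = 111°  [linear pair at C on KS]
4. ∠PBS = 27°  [△SCB]

∠PBS = 27°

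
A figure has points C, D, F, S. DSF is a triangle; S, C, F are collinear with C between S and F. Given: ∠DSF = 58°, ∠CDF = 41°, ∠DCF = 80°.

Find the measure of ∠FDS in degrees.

1. ∠CFD = 59°  [△DCF]
2. ∠DFS = 59°  [C on ray FS]
3. ∠FDS = 63°  [△DSF]

∠FDS = 63°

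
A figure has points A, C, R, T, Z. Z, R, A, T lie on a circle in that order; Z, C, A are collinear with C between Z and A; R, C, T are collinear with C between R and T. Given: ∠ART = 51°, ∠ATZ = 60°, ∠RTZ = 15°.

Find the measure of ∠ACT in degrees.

1. ∠AZT = 51°  [same arc AT]
2. ∠TCZ = 114°  [△ZCT]
3. ∠ACT = 66°  [linear pair at C on ZA]

∠ACT = 66°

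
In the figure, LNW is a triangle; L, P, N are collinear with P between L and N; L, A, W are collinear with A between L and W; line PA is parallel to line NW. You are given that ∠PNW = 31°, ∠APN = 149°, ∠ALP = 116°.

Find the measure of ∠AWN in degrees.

1. ∠LNW = 31°  [P on ray NL]
2. ∠NLW = 116°  [P on LN, A on LW]
3. ∠LWN = 33°  [△LNW]
4. ∠AWN = 33°  [A on ray WL]

∠AWN = 33°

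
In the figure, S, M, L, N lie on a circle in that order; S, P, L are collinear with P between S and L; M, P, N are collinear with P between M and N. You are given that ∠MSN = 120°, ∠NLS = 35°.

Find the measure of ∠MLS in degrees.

∠MLS = 25°

1. ∠NMS = 35°  [same arc SN]
2. ∠MNS = 25°  [△SMN]
3. ∠MLS = 25°  [same arc SM]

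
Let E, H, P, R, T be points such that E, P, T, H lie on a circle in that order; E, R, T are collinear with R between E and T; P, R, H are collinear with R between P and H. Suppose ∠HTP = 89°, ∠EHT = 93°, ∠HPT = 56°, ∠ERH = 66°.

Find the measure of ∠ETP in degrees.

1. ∠PHT = 35°  [△PTH]
2. ∠EPT = 87°  [cyclic EPTH, opposite ∠P+∠H]
3. ∠PET = 35°  [same arc PT]
4. ∠ETP = 58°  [△EPT]

∠ETP = 58°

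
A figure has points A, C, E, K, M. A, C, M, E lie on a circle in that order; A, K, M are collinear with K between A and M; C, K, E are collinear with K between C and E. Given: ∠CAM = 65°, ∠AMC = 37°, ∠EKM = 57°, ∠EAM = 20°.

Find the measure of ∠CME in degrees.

1. ∠CEM = 65°  [same arc CM]
2. ∠ECM = 20°  [same arc ME]
3. ∠CME = 95°  [△CME]

∠CME = 95°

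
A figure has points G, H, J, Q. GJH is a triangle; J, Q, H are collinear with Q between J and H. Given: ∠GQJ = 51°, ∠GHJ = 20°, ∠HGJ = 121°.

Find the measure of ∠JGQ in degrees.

∠JGQ = 90°

1. ∠GJH = 39°  [△GJH]
2. ∠GJQ = 39°  [Q on ray JH]
3. ∠JGQ = 90°  [△GJQ]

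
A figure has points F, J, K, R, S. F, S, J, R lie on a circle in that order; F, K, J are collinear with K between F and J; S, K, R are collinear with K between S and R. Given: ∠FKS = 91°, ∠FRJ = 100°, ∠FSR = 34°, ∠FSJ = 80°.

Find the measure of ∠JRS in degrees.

∠JRS = 55°

1. ∠JKR = 91°  [vertical angles at K]
2. ∠FJR = 34°  [same arc FR]
3. ∠JRS = 55°  [△JKR]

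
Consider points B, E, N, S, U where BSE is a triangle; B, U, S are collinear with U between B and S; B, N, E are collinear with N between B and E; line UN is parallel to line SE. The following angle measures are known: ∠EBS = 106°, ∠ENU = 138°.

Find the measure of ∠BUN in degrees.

∠BUN = 32°

1. ∠NBU = 106°  [U on BS, N on BE]
2. ∠BNU = 42°  [linear pair at N on BE]
3. ∠BUN = 32°  [△BUN]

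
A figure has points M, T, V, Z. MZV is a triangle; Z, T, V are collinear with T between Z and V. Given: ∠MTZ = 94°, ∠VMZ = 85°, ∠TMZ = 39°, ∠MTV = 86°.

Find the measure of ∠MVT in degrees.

1. ∠MZT = 47°  [△MZT]
2. ∠MZV = 47°  [T on ray ZV]
3. ∠MVZ = 48°  [△MZV]
4. ∠MVT = 48°  [T on ray VZ]

∠MVT = 48°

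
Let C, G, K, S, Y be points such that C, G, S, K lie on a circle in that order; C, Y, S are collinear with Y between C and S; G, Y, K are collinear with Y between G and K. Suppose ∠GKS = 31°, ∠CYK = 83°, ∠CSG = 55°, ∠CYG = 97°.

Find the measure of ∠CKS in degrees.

1. ∠GCS = 31°  [same arc GS]
2. ∠CGS = 94°  [△CGS]
3. ∠CKS = 86°  [cyclic CGSK, opposite ∠G+∠K]

∠CKS = 86°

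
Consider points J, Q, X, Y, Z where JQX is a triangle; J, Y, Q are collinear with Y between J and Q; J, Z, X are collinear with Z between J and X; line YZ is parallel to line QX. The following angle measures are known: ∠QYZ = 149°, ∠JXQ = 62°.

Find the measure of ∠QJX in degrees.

∠QJX = 87°

1. ∠JYZ = 31°  [linear pair at Y on JQ]
2. ∠JZY = 62°  [YZ∥QX, corresponding at Z]
3. ∠YJZ = 87°  [△JYZ]
4. ∠QJX = 87°  [Y on JQ, Z on JX]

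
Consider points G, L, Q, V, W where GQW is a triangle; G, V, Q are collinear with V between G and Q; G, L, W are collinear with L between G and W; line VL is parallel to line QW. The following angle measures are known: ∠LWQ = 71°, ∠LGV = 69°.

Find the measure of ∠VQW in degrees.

1. ∠GWQ = 71°  [L on ray WG]
2. ∠QGW = 69°  [V on GQ, L on GW]
3. ∠GQW = 40°  [△GQW]
4. ∠VQW = 40°  [V on ray QG]

∠VQW = 40°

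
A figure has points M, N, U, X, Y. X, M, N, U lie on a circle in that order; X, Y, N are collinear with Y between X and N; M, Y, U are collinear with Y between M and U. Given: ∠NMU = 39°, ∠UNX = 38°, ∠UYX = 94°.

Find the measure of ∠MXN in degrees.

∠MXN = 56°

1. ∠NXU = 39°  [same arc NU]
2. ∠NUX = 103°  [△XNU]
3. ∠MYN = 94°  [vertical angles at Y]
4. ∠NMX = 77°  [cyclic XMNU, opposite ∠M+∠U]
5. ∠MNX = 47°  [△MYN]
6. ∠MXN = 56°  [△XMN]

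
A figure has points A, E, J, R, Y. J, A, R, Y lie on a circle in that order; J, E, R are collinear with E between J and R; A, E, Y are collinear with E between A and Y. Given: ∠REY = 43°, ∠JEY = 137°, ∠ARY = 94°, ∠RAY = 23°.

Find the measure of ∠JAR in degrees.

∠JAR = 97°

1. ∠AER = 137°  [vertical angles at E]
2. ∠AYR = 63°  [△ARY]
3. ∠ARJ = 20°  [△AER]
4. ∠AJR = 63°  [same arc AR]
5. ∠JAR = 97°  [△JAR]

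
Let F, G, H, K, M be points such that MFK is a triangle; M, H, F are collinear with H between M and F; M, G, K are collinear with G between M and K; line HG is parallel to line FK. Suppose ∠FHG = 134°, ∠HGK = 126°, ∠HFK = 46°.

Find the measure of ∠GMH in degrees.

1. ∠GHM = 46°  [linear pair at H on MF]
2. ∠HGM = 54°  [linear pair at G on MK]
3. ∠GMH = 80°  [△MHG]

∠GMH = 80°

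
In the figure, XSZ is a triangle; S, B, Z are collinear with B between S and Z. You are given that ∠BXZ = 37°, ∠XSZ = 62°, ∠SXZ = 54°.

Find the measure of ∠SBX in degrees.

∠SBX = 101°

1. ∠SZX = 64°  [△XSZ]
2. ∠BZX = 64°  [B on ray ZS]
3. ∠XBZ = 79°  [△XBZ]
4. ∠SBX = 101°  [linear pair at B on SZ]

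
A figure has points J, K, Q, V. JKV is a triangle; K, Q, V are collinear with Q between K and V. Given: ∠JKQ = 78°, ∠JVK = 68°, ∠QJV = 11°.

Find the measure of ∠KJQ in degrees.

∠KJQ = 23°

1. ∠JVQ = 68°  [Q on ray VK]
2. ∠JQV = 101°  [△JQV]
3. ∠JQK = 79°  [linear pair at Q on KV]
4. ∠KJQ = 23°  [△JKQ]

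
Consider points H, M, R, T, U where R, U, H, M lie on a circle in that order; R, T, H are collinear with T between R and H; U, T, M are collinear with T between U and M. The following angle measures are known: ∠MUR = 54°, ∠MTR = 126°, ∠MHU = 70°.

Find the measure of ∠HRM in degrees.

1. ∠MRU = 110°  [cyclic RUHM, opposite ∠R+∠H]
2. ∠RMU = 16°  [△RUM]
3. ∠HRM = 38°  [△RTM]

∠HRM = 38°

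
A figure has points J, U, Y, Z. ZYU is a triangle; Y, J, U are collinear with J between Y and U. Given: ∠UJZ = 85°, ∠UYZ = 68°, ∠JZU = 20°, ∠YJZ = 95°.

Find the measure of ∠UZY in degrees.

∠UZY = 37°

1. ∠JUZ = 75°  [△ZJU]
2. ∠YUZ = 75°  [J on ray UY]
3. ∠UZY = 37°  [△ZYU]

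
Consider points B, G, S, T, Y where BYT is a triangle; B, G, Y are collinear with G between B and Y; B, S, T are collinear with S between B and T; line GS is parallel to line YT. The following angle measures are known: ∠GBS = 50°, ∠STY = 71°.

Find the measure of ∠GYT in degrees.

∠GYT = 59°

1. ∠TBY = 50°  [G on BY, S on BT]
2. ∠BTY = 71°  [S on ray TB]
3. ∠BYT = 59°  [△BYT]
4. ∠GYT = 59°  [G on ray YB]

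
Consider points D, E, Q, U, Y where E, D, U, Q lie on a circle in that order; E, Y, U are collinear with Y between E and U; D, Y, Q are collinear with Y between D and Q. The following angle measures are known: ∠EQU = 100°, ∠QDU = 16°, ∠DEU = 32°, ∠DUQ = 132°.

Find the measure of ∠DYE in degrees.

∠DYE = 84°

1. ∠QEU = 16°  [same arc UQ]
2. ∠DQU = 32°  [△DUQ]
3. ∠EUQ = 64°  [△EUQ]
4. ∠QYU = 84°  [△UYQ]
5. ∠DYE = 84°  [vertical angles at Y]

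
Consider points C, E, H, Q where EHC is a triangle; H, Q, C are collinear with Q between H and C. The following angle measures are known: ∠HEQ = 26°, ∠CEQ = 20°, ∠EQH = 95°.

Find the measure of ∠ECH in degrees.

1. ∠CQE = 85°  [linear pair at Q on HC]
2. ∠ECQ = 75°  [△EQC]
3. ∠ECH = 75°  [Q on ray CH]

∠ECH = 75°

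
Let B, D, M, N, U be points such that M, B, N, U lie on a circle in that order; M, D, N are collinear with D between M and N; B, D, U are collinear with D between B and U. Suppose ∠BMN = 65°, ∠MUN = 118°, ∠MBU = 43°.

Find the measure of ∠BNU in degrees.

∠BNU = 96°

1. ∠BUN = 65°  [same arc BN]
2. ∠BDM = 72°  [△MDB]
3. ∠MBN = 62°  [cyclic MBNU, opposite ∠B+∠U]
4. ∠BDN = 108°  [linear pair at D on MN]
5. ∠BNM = 53°  [△MBN]
6. ∠NBU = 19°  [△BDN]
7. ∠BNU = 96°  [△BNU]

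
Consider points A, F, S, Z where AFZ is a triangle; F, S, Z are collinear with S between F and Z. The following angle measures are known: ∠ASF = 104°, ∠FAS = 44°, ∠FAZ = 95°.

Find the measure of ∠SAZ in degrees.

1. ∠AFS = 32°  [△AFS]
2. ∠ASZ = 76°  [linear pair at S on FZ]
3. ∠AFZ = 32°  [S on ray FZ]
4. ∠AZF = 53°  [△AFZ]
5. ∠AZS = 53°  [S on ray ZF]
6. ∠SAZ = 51°  [△ASZ]

∠SAZ = 51°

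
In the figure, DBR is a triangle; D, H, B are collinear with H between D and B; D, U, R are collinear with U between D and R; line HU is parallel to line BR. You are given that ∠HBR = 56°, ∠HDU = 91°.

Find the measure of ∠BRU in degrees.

∠BRU = 33°

1. ∠DBR = 56°  [H on ray BD]
2. ∠BDR = 91°  [H on DB, U on DR]
3. ∠BRD = 33°  [△DBR]
4. ∠BRU = 33°  [U on ray RD]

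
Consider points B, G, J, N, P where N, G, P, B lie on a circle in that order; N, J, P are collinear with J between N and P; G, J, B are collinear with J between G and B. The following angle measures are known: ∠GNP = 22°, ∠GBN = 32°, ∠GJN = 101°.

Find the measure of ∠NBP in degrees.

∠NBP = 54°

1. ∠GPN = 32°  [same arc NG]
2. ∠NGP = 126°  [△NGP]
3. ∠NBP = 54°  [cyclic NGPB, opposite ∠G+∠B]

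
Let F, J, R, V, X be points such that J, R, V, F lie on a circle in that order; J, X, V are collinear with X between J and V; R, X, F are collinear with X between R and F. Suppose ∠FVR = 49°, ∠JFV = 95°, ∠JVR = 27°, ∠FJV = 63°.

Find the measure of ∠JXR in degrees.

∠JXR = 90°

1. ∠FJR = 131°  [cyclic JRVF, opposite ∠J+∠V]
2. ∠JRV = 85°  [cyclic JRVF, opposite ∠R+∠F]
3. ∠JFR = 27°  [same arc JR]
4. ∠RJV = 68°  [△JRV]
5. ∠FRJ = 22°  [△JRF]
6. ∠JXR = 90°  [△JXR]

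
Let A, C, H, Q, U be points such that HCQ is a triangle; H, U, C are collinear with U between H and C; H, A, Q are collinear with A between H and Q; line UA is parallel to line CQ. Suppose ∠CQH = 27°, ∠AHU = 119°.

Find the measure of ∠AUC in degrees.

1. ∠HAU = 27°  [UA∥CQ, corresponding at A]
2. ∠AUH = 34°  [△HUA]
3. ∠AUC = 146°  [linear pair at U on HC]

∠AUC = 146°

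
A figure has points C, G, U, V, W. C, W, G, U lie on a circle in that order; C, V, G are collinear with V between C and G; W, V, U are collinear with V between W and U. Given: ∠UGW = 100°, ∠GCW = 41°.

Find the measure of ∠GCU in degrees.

∠GCU = 39°

1. ∠GUW = 41°  [same arc WG]
2. ∠GWU = 39°  [△WGU]
3. ∠GCU = 39°  [same arc GU]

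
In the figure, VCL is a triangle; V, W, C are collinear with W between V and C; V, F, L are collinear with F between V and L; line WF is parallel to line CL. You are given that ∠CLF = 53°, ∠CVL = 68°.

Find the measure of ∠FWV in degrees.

1. ∠CLV = 53°  [F on ray LV]
2. ∠LCV = 59°  [△VCL]
3. ∠FWV = 59°  [WF∥CL, corresponding at W]

∠FWV = 59°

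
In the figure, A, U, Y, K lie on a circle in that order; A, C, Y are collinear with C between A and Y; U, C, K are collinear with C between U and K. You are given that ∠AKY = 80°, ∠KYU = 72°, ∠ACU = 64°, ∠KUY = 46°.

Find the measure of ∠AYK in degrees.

∠AYK = 54°

1. ∠UKY = 62°  [△UYK]
2. ∠KCY = 64°  [vertical angles at C]
3. ∠AYK = 54°  [△YCK]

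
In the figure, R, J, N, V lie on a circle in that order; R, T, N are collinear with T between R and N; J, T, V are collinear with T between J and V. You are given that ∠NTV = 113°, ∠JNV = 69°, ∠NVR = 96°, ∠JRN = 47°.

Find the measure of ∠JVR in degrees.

1. ∠JTR = 113°  [vertical angles at T]
2. ∠JRV = 111°  [cyclic RJNV, opposite ∠R+∠N]
3. ∠RJV = 20°  [△RTJ]
4. ∠JVR = 49°  [△RJV]

∠JVR = 49°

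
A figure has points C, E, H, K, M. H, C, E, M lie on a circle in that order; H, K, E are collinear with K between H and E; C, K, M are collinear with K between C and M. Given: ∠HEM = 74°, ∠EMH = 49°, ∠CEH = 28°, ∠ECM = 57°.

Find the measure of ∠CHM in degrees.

1. ∠HCM = 74°  [same arc HM]
2. ∠CMH = 28°  [same arc HC]
3. ∠CHM = 78°  [△HCM]

∠CHM = 78°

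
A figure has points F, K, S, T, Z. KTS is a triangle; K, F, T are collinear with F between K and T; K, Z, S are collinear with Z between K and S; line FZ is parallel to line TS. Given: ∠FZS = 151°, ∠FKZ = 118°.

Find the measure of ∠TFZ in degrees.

∠TFZ = 147°

1. ∠FZK = 29°  [linear pair at Z on KS]
2. ∠KFZ = 33°  [△KFZ]
3. ∠TFZ = 147°  [linear pair at F on KT]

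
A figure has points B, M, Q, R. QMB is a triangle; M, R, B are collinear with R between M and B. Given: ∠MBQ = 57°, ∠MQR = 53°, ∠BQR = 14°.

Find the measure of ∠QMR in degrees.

1. ∠QBR = 57°  [R on ray BM]
2. ∠BRQ = 109°  [△QRB]
3. ∠MRQ = 71°  [linear pair at R on MB]
4. ∠QMR = 56°  [△QMR]

∠QMR = 56°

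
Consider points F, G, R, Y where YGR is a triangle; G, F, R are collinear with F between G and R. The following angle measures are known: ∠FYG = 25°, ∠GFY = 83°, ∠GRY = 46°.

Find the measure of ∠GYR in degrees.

∠GYR = 62°

1. ∠FGY = 72°  [△YGF]
2. ∠RGY = 72°  [F on ray GR]
3. ∠GYR = 62°  [△YGR]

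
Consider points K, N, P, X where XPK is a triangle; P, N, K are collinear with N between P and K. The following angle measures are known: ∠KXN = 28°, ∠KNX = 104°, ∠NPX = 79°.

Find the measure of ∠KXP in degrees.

∠KXP = 53°

1. ∠NKX = 48°  [△XNK]
2. ∠KPX = 79°  [N on ray PK]
3. ∠PKX = 48°  [N on ray KP]
4. ∠KXP = 53°  [△XPK]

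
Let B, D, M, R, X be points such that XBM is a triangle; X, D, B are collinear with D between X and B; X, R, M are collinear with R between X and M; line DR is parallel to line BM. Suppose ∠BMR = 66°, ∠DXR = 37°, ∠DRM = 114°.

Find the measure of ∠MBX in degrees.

∠MBX = 77°

1. ∠BMX = 66°  [R on ray MX]
2. ∠BXM = 37°  [D on XB, R on XM]
3. ∠MBX = 77°  [△XBM]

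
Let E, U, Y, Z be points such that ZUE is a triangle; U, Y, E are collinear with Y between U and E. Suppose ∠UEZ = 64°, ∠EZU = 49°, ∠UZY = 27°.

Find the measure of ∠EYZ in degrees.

1. ∠EUZ = 67°  [△ZUE]
2. ∠YUZ = 67°  [Y on ray UE]
3. ∠UYZ = 86°  [△ZUY]
4. ∠EYZ = 94°  [linear pair at Y on UE]

∠EYZ = 94°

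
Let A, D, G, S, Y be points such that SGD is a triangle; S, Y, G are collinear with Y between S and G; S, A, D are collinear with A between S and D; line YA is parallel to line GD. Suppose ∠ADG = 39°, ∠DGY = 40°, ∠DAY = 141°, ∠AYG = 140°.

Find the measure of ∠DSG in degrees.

∠DSG = 101°

1. ∠GDS = 39°  [A on ray DS]
2. ∠DGS = 40°  [Y on ray GS]
3. ∠DSG = 101°  [△SGD]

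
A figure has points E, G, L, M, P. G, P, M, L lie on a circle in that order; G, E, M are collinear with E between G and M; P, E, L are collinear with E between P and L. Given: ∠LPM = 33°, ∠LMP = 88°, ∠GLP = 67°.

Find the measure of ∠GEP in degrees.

1. ∠MLP = 59°  [△PML]
2. ∠LGP = 92°  [cyclic GPML, opposite ∠G+∠M]
3. ∠GPL = 21°  [△GPL]
4. ∠MGP = 59°  [same arc PM]
5. ∠GEP = 100°  [△GEP]

∠GEP = 100°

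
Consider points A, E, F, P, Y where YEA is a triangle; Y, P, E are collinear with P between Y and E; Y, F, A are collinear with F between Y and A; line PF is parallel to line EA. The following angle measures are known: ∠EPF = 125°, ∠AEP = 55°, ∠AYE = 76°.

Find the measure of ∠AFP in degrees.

∠AFP = 131°

1. ∠FPY = 55°  [linear pair at P on YE]
2. ∠FYP = 76°  [P on YE, F on YA]
3. ∠PFY = 49°  [△YPF]
4. ∠AFP = 131°  [linear pair at F on YA]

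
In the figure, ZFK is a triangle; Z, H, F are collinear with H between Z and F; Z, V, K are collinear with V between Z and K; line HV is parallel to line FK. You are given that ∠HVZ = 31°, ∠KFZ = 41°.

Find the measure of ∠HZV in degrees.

∠HZV = 108°

1. ∠FKZ = 31°  [HV∥FK, corresponding at V]
2. ∠FZK = 108°  [△ZFK]
3. ∠HZV = 108°  [H on ZF, V on ZK]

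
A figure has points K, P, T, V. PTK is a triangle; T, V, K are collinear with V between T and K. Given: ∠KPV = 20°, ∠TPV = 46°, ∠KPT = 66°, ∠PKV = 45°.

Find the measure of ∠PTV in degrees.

∠PTV = 69°

1. ∠KVP = 115°  [△PVK]
2. ∠PVT = 65°  [linear pair at V on TK]
3. ∠PTV = 69°  [△PTV]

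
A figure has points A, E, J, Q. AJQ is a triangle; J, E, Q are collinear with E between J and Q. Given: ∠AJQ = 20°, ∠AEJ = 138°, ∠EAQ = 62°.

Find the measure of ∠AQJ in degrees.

1. ∠AEQ = 42°  [linear pair at E on JQ]
2. ∠AQE = 76°  [△AEQ]
3. ∠AQJ = 76°  [E on ray QJ]

∠AQJ = 76°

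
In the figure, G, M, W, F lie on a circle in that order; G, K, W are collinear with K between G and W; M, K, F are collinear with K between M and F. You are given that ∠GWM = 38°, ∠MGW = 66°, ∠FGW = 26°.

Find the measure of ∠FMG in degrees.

1. ∠GMW = 76°  [△GMW]
2. ∠GFW = 104°  [cyclic GMWF, opposite ∠M+∠F]
3. ∠FWG = 50°  [△GWF]
4. ∠FMG = 50°  [same arc GF]

∠FMG = 50°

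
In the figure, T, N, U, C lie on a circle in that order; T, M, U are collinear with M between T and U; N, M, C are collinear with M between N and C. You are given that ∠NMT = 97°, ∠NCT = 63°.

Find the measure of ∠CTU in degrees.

∠CTU = 34°

1. ∠CMU = 97°  [vertical angles at M]
2. ∠CMT = 83°  [linear pair at M on TU]
3. ∠CTU = 34°  [△TMC]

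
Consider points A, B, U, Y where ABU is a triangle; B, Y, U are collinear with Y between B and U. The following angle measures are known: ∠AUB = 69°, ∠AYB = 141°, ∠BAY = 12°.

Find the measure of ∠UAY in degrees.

∠UAY = 72°

1. ∠AUY = 69°  [Y on ray UB]
2. ∠AYU = 39°  [linear pair at Y on BU]
3. ∠UAY = 72°  [△AYU]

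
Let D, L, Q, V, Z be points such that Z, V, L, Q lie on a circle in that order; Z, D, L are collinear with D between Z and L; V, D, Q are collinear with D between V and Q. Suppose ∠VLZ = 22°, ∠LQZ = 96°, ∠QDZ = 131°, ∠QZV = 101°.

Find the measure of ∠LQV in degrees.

∠LQV = 74°

1. ∠LDV = 131°  [vertical angles at D]
2. ∠QLV = 79°  [cyclic ZVLQ, opposite ∠Z+∠L]
3. ∠LVQ = 27°  [△VDL]
4. ∠LQV = 74°  [△VLQ]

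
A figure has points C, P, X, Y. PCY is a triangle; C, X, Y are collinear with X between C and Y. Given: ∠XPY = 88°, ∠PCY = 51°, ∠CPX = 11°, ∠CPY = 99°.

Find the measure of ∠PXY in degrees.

1. ∠PCX = 51°  [X on ray CY]
2. ∠CXP = 118°  [△PCX]
3. ∠PXY = 62°  [linear pair at X on CY]

∠PXY = 62°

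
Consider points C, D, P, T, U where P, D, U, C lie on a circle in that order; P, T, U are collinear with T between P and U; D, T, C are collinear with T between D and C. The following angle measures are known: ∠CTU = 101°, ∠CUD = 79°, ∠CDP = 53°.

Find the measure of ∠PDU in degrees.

∠PDU = 128°

1. ∠DTP = 101°  [vertical angles at T]
2. ∠CPD = 101°  [cyclic PDUC, opposite ∠P+∠U]
3. ∠DCP = 26°  [△PDC]
4. ∠DPU = 26°  [△PTD]
5. ∠DUP = 26°  [same arc PD]
6. ∠PDU = 128°  [△PDU]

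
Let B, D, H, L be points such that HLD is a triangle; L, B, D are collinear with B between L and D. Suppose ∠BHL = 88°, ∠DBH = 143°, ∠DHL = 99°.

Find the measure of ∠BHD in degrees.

∠BHD = 11°

1. ∠HBL = 37°  [linear pair at B on LD]
2. ∠BLH = 55°  [△HLB]
3. ∠DLH = 55°  [B on ray LD]
4. ∠HDL = 26°  [△HLD]
5. ∠BDH = 26°  [B on ray DL]
6. ∠BHD = 11°  [△HBD]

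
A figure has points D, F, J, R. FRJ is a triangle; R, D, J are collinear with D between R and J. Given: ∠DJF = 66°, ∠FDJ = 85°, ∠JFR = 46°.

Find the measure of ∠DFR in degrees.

1. ∠FJR = 66°  [D on ray JR]
2. ∠FDR = 95°  [linear pair at D on RJ]
3. ∠FRJ = 68°  [△FRJ]
4. ∠DRF = 68°  [D on ray RJ]
5. ∠DFR = 17°  [△FRD]

∠DFR = 17°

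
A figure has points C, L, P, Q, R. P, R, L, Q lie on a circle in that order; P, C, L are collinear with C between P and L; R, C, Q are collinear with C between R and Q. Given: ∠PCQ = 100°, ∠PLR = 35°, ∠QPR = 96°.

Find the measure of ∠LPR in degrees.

∠LPR = 51°

1. ∠LCR = 100°  [vertical angles at C]
2. ∠PQR = 35°  [same arc PR]
3. ∠PRQ = 49°  [△PRQ]
4. ∠PCR = 80°  [linear pair at C on PL]
5. ∠LPR = 51°  [△PCR]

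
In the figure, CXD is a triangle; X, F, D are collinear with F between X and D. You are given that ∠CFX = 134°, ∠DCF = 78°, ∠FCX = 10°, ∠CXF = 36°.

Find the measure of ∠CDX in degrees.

1. ∠CFD = 46°  [linear pair at F on XD]
2. ∠CDF = 56°  [△CFD]
3. ∠CDX = 56°  [F on ray DX]

∠CDX = 56°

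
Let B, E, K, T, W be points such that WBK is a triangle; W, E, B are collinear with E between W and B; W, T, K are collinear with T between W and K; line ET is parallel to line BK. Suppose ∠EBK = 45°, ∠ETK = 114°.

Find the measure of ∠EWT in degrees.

1. ∠KBW = 45°  [E on ray BW]
2. ∠ETW = 66°  [linear pair at T on WK]
3. ∠TEW = 45°  [ET∥BK, corresponding at E]
4. ∠EWT = 69°  [△WET]

∠EWT = 69°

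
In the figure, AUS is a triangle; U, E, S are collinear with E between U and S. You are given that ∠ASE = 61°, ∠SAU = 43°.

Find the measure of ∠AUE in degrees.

∠AUE = 76°

1. ∠ASU = 61°  [E on ray SU]
2. ∠AUS = 76°  [△AUS]
3. ∠AUE = 76°  [E on ray US]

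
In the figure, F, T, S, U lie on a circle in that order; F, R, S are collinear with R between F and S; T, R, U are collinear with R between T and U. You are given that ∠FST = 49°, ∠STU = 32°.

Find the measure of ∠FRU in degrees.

∠FRU = 99°

1. ∠FUT = 49°  [same arc FT]
2. ∠SFU = 32°  [same arc SU]
3. ∠FRU = 99°  [△FRU]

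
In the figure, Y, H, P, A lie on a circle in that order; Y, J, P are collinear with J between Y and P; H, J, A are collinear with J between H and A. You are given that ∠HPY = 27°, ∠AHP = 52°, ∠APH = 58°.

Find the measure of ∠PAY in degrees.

∠PAY = 97°

1. ∠HAY = 27°  [same arc YH]
2. ∠AYP = 52°  [same arc PA]
3. ∠AYH = 122°  [cyclic YHPA, opposite ∠Y+∠P]
4. ∠AHY = 31°  [△YHA]
5. ∠APY = 31°  [same arc YA]
6. ∠PAY = 97°  [△YPA]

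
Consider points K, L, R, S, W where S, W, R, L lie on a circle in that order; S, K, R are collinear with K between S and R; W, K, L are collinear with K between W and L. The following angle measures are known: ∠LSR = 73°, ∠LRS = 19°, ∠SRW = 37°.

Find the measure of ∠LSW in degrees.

1. ∠LWS = 19°  [same arc SL]
2. ∠SLW = 37°  [same arc SW]
3. ∠LSW = 124°  [△SWL]

∠LSW = 124°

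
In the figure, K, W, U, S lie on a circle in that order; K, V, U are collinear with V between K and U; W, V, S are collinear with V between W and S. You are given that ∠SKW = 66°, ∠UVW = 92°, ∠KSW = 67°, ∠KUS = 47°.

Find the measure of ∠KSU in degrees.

1. ∠KVS = 92°  [vertical angles at V]
2. ∠SKU = 21°  [△KVS]
3. ∠KSU = 112°  [△KUS]

∠KSU = 112°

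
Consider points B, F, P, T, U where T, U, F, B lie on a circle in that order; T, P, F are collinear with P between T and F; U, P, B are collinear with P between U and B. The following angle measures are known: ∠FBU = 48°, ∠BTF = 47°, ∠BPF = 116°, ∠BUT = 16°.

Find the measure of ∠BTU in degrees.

1. ∠BUF = 47°  [same arc FB]
2. ∠BFU = 85°  [△UFB]
3. ∠BTU = 95°  [cyclic TUFB, opposite ∠T+∠F]

∠BTU = 95°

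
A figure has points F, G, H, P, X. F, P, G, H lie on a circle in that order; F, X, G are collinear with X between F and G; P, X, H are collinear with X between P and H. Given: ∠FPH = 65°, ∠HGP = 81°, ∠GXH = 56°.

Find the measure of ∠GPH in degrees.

1. ∠FGH = 65°  [same arc FH]
2. ∠GHP = 59°  [△GXH]
3. ∠GPH = 40°  [△PGH]

∠GPH = 40°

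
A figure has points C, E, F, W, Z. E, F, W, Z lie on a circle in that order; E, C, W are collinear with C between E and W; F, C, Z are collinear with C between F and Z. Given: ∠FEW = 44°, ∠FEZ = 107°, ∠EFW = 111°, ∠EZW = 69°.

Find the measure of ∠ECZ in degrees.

1. ∠FZW = 44°  [same arc FW]
2. ∠EWF = 25°  [△EFW]
3. ∠FWZ = 73°  [cyclic EFWZ, opposite ∠E+∠W]
4. ∠WFZ = 63°  [△FWZ]
5. ∠EZF = 25°  [same arc EF]
6. ∠WEZ = 63°  [same arc WZ]
7. ∠ECZ = 92°  [△ECZ]

∠ECZ = 92°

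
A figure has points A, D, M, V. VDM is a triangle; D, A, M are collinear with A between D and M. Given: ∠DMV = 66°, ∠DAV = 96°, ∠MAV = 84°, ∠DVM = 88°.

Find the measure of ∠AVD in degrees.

∠AVD = 58°

1. ∠MDV = 26°  [△VDM]
2. ∠ADV = 26°  [A on ray DM]
3. ∠AVD = 58°  [△VDA]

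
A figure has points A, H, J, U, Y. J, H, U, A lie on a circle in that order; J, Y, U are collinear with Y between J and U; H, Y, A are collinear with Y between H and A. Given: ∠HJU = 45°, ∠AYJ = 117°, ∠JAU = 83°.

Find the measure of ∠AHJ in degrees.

∠AHJ = 72°

1. ∠HAU = 45°  [same arc HU]
2. ∠AYU = 63°  [linear pair at Y on JU]
3. ∠AUJ = 72°  [△UYA]
4. ∠AHJ = 72°  [same arc JA]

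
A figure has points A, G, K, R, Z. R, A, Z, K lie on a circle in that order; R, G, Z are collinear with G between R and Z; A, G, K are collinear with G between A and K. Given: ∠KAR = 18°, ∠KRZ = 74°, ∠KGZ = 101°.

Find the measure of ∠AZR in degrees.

1. ∠KZR = 18°  [same arc RK]
2. ∠RKZ = 88°  [△RZK]
3. ∠AGR = 101°  [vertical angles at G]
4. ∠RAZ = 92°  [cyclic RAZK, opposite ∠A+∠K]
5. ∠ARZ = 61°  [△RGA]
6. ∠AZR = 27°  [△RAZ]

∠AZR = 27°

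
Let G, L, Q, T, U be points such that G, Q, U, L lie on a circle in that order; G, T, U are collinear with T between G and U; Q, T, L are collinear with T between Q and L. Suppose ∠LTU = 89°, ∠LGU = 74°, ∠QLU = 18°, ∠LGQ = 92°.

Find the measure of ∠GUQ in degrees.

1. ∠GTQ = 89°  [vertical angles at T]
2. ∠LQU = 74°  [same arc UL]
3. ∠QTU = 91°  [linear pair at T on GU]
4. ∠GUQ = 15°  [△QTU]

∠GUQ = 15°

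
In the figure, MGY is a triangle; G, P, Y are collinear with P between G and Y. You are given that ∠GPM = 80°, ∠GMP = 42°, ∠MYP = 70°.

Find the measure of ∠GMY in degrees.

∠GMY = 52°

1. ∠MGP = 58°  [△MGP]
2. ∠GYM = 70°  [P on ray YG]
3. ∠MGY = 58°  [P on ray GY]
4. ∠GMY = 52°  [△MGY]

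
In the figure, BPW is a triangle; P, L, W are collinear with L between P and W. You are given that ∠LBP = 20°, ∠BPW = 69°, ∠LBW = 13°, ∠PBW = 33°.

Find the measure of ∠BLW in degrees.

∠BLW = 89°

1. ∠BWP = 78°  [△BPW]
2. ∠BWL = 78°  [L on ray WP]
3. ∠BLW = 89°  [△BLW]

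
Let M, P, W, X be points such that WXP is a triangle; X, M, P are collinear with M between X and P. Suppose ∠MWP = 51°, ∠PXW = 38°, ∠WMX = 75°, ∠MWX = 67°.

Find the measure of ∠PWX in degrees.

∠PWX = 118°

1. ∠PMW = 105°  [linear pair at M on XP]
2. ∠MPW = 24°  [△WMP]
3. ∠WPX = 24°  [M on ray PX]
4. ∠PWX = 118°  [△WXP]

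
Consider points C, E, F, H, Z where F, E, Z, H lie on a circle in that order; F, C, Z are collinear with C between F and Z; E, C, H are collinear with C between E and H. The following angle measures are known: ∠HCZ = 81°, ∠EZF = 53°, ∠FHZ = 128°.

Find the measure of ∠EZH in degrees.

∠EZH = 77°

1. ∠ECF = 81°  [vertical angles at C]
2. ∠FEZ = 52°  [cyclic FEZH, opposite ∠E+∠H]
3. ∠ECZ = 99°  [linear pair at C on FZ]
4. ∠EFZ = 75°  [△FEZ]
5. ∠HEZ = 28°  [△ECZ]
6. ∠EHZ = 75°  [same arc EZ]
7. ∠EZH = 77°  [△EZH]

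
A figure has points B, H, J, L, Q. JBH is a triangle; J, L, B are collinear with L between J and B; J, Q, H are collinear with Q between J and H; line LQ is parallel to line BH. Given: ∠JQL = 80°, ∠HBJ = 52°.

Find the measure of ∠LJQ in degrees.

1. ∠BHJ = 80°  [LQ∥BH, corresponding at Q]
2. ∠BJH = 48°  [△JBH]
3. ∠LJQ = 48°  [L on JB, Q on JH]

∠LJQ = 48°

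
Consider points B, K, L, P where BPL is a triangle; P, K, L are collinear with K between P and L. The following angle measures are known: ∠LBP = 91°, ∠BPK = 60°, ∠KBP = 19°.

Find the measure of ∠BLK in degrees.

1. ∠BPL = 60°  [K on ray PL]
2. ∠BLP = 29°  [△BPL]
3. ∠BLK = 29°  [K on ray LP]

∠BLK = 29°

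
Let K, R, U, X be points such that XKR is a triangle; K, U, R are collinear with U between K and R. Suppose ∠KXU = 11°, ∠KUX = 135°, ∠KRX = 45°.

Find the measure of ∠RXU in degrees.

∠RXU = 90°

1. ∠RUX = 45°  [linear pair at U on KR]
2. ∠URX = 45°  [U on ray RK]
3. ∠RXU = 90°  [△XUR]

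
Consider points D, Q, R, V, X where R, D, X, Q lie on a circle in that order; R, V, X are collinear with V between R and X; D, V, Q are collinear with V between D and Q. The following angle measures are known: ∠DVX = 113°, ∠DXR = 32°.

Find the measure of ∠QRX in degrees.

∠QRX = 35°

1. ∠QVR = 113°  [vertical angles at V]
2. ∠DQR = 32°  [same arc RD]
3. ∠QRX = 35°  [△RVQ]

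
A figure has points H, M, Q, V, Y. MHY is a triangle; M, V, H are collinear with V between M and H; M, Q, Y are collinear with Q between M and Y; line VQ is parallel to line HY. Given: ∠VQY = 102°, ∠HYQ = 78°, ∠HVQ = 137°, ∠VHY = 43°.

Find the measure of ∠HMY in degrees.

1. ∠HYM = 78°  [Q on ray YM]
2. ∠MHY = 43°  [V on ray HM]
3. ∠HMY = 59°  [△MHY]

∠HMY = 59°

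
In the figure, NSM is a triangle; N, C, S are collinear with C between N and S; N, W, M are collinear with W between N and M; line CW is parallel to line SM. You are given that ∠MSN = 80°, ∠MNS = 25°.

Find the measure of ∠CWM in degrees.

1. ∠NMS = 75°  [△NSM]
2. ∠CWN = 75°  [CW∥SM, corresponding at W]
3. ∠CWM = 105°  [linear pair at W on NM]

∠CWM = 105°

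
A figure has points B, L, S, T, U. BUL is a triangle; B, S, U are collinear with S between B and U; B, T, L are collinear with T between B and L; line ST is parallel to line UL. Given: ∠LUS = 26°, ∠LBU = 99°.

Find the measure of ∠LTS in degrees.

∠LTS = 125°

1. ∠BUL = 26°  [S on ray UB]
2. ∠BLU = 55°  [△BUL]
3. ∠BTS = 55°  [ST∥UL, corresponding at T]
4. ∠LTS = 125°  [linear pair at T on BL]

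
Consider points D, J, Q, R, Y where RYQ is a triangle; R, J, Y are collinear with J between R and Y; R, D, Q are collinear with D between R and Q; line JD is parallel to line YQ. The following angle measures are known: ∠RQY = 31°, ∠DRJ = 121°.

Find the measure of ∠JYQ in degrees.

1. ∠JDR = 31°  [JD∥YQ, corresponding at D]
2. ∠DJR = 28°  [△RJD]
3. ∠DJY = 152°  [linear pair at J on RY]
4. ∠JYQ = 28°  [JD∥YQ, co-interior at Y–J]

∠JYQ = 28°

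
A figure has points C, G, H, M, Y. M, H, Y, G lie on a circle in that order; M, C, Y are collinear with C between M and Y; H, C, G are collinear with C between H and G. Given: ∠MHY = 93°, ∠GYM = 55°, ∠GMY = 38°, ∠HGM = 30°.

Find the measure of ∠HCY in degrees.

1. ∠GHY = 38°  [same arc YG]
2. ∠HYM = 30°  [same arc MH]
3. ∠HCY = 112°  [△HCY]

∠HCY = 112°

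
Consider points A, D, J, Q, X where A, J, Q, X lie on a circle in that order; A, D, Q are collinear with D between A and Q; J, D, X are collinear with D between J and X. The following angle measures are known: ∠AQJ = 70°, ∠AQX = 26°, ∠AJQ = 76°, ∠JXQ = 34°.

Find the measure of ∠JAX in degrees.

∠JAX = 84°

1. ∠AXJ = 70°  [same arc AJ]
2. ∠AJX = 26°  [same arc AX]
3. ∠JAX = 84°  [△AJX]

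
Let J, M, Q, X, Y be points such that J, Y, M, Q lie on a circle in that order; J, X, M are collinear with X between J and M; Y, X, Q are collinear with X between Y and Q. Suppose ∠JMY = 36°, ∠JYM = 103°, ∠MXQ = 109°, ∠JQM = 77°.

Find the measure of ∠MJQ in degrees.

∠MJQ = 73°

1. ∠JQY = 36°  [same arc JY]
2. ∠JXQ = 71°  [linear pair at X on JM]
3. ∠MJQ = 73°  [△JXQ]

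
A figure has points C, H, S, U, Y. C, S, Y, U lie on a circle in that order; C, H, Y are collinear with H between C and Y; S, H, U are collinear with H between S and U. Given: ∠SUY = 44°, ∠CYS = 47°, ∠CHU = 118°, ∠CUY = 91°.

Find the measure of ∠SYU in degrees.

∠SYU = 121°

1. ∠SHY = 118°  [vertical angles at H]
2. ∠USY = 15°  [△SHY]
3. ∠SYU = 121°  [△SYU]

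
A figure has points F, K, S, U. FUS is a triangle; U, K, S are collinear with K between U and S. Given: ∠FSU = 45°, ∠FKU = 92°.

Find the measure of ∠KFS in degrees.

∠KFS = 47°

1. ∠FSK = 45°  [K on ray SU]
2. ∠FKS = 88°  [linear pair at K on US]
3. ∠KFS = 47°  [△FKS]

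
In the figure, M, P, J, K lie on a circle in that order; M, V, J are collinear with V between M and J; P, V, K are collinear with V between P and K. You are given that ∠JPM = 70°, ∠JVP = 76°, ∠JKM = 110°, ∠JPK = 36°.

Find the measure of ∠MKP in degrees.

1. ∠KVM = 76°  [vertical angles at V]
2. ∠JMK = 36°  [same arc JK]
3. ∠MKP = 68°  [△MVK]

∠MKP = 68°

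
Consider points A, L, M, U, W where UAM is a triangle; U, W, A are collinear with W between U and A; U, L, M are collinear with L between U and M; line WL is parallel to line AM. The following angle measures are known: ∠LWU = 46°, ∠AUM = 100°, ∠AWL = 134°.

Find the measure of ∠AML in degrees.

∠AML = 34°

1. ∠MAU = 46°  [WL∥AM, corresponding at W]
2. ∠AMU = 34°  [△UAM]
3. ∠AML = 34°  [L on ray MU]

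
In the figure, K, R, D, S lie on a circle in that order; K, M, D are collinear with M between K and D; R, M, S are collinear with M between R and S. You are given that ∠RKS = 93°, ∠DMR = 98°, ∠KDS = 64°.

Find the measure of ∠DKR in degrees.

∠DKR = 34°

1. ∠KMR = 82°  [linear pair at M on KD]
2. ∠KRS = 64°  [same arc KS]
3. ∠DKR = 34°  [△KMR]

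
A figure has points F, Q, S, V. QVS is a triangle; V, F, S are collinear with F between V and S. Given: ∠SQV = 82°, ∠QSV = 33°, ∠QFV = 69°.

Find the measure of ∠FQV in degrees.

1. ∠QVS = 65°  [△QVS]
2. ∠FVQ = 65°  [F on ray VS]
3. ∠FQV = 46°  [△QVF]

∠FQV = 46°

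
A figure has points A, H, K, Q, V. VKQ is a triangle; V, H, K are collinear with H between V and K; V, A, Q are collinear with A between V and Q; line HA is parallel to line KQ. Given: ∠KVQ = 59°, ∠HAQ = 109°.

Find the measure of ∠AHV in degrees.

∠AHV = 50°

1. ∠AVH = 59°  [H on VK, A on VQ]
2. ∠HAV = 71°  [linear pair at A on VQ]
3. ∠AHV = 50°  [△VHA]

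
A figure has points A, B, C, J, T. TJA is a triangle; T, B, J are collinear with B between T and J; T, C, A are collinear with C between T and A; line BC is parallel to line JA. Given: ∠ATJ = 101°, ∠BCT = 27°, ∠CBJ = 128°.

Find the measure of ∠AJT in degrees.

1. ∠BTC = 101°  [B on TJ, C on TA]
2. ∠CBT = 52°  [△TBC]
3. ∠AJT = 52°  [BC∥JA, corresponding at B]

∠AJT = 52°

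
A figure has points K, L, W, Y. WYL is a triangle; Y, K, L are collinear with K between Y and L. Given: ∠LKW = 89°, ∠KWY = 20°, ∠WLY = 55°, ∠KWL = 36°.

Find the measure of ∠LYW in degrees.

∠LYW = 69°

1. ∠WKY = 91°  [linear pair at K on YL]
2. ∠KYW = 69°  [△WYK]
3. ∠LYW = 69°  [K on ray YL]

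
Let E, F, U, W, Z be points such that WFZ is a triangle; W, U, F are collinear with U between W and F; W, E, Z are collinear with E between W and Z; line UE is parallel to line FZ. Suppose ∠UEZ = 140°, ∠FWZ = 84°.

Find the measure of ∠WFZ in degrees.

∠WFZ = 56°

1. ∠UEW = 40°  [linear pair at E on WZ]
2. ∠EWU = 84°  [U on WF, E on WZ]
3. ∠EUW = 56°  [△WUE]
4. ∠WFZ = 56°  [UE∥FZ, corresponding at U]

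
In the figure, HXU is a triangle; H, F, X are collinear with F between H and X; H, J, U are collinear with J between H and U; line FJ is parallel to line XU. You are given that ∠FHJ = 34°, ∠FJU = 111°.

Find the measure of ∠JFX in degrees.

∠JFX = 103°

1. ∠FJH = 69°  [linear pair at J on HU]
2. ∠HFJ = 77°  [△HFJ]
3. ∠JFX = 103°  [linear pair at F on HX]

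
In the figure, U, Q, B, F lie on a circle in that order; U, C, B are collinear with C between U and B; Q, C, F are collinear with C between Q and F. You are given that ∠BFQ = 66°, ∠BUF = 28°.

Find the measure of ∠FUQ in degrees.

1. ∠BQF = 28°  [same arc BF]
2. ∠FBQ = 86°  [△QBF]
3. ∠FUQ = 94°  [cyclic UQBF, opposite ∠U+∠B]

∠FUQ = 94°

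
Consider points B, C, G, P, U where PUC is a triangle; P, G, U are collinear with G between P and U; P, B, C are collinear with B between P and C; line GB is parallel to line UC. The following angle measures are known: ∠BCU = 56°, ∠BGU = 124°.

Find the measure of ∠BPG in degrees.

1. ∠PCU = 56°  [B on ray CP]
2. ∠BGP = 56°  [linear pair at G on PU]
3. ∠GBP = 56°  [GB∥UC, corresponding at B]
4. ∠BPG = 68°  [△PGB]

∠BPG = 68°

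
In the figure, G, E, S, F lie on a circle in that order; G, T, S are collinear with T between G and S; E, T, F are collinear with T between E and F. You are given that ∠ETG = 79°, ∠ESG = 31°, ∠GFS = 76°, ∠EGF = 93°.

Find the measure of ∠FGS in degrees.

∠FGS = 48°

1. ∠FTS = 79°  [vertical angles at T]
2. ∠EFG = 31°  [same arc GE]
3. ∠FTG = 101°  [linear pair at T on GS]
4. ∠FGS = 48°  [△GTF]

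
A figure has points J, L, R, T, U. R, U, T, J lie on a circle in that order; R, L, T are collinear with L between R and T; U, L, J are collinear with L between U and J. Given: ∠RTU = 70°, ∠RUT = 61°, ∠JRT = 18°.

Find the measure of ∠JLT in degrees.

∠JLT = 88°

1. ∠TRU = 49°  [△RUT]
2. ∠RJT = 119°  [cyclic RUTJ, opposite ∠U+∠J]
3. ∠JTR = 43°  [△RTJ]
4. ∠TJU = 49°  [same arc UT]
5. ∠JLT = 88°  [△TLJ]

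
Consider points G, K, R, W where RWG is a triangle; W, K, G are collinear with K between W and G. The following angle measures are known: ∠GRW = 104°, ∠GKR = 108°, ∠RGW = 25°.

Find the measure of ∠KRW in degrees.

1. ∠GWR = 51°  [△RWG]
2. ∠RKW = 72°  [linear pair at K on WG]
3. ∠KWR = 51°  [K on ray WG]
4. ∠KRW = 57°  [△RWK]

∠KRW = 57°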